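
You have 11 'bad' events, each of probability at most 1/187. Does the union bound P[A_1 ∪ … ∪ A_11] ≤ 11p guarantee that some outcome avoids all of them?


Union bound: P[∪_{i=1}^{11} A_i] ≤ Σ_i P[A_i] ≤ 11·p = 11·(1/187) = 1/17.
Numerically: 1/17 ≈ 0.058824.
Is 1/17 < 1? YES.
Since P[∪ A_i] ≤ 1/17 < 1, the complement has P[∩ A_i^c] ≥ 1 − 1/17 = 16/17 > 0, so some outcome avoids every A_i.

11·p = 1/17 ≈ 0.058824; existence CERTIFIED by the union bound.


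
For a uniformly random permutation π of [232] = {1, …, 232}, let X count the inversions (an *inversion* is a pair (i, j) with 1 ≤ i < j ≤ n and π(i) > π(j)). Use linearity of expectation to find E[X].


Write X = Σ X_I over the C(232, 2) = 26796 pairs i < j, with X_I the indicator of one inversion.
There are 26796 indicators.
For each fixed pair i < j, the values π(i) and π(j) are two distinct elements of {1, …, 232} in uniformly random order; by symmetry P[π(i) > π(j)] = 1/2.
By linearity: E[X] = 26796 · (1/2) = C(232, 2) · (1/2) = 26796/2 = 13398 ≈ 13398.000.

E[X] = 13398 = 13398.000.


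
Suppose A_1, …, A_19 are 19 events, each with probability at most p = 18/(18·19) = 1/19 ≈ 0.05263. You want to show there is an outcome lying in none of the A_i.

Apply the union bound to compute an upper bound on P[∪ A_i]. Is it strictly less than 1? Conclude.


Union bound: P[∪_{i=1}^{19} A_i] ≤ Σ_i P[A_i] ≤ 19·p = 19·(1/19) = 1.
Numerically: 1 ≈ 1.00000.
Is 1 < 1? NO.
Since the bound 1 is ≥ 1, the union bound is uninformative here; it does NOT by itself certify existence.

19·p = 1 ≈ 1.00000; existence NOT certified by the union bound.


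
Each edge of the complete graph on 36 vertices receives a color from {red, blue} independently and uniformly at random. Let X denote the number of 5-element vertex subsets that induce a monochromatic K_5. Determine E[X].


Let X = Σ_S X_S over the C(36, 5) = 376992 subsets S of size 5, where X_S = 1 if the K_5 on S is monochromatic.
For a fixed S, the K_5 on S has C(5, 2) = 10 edges. P[all 10 edges red] = (1/2)^10, and likewise for blue, so P[monochromatic] = 2·(1/2)^10 = 2^{1 − 10} = 1/512.
By linearity: E[X] = C(36, 5) · 2^{1 − 10} = 376992 · 1/512 = 11781/16.
Numerically: E[X] ≈ 736.3125.

E[X] = C(36,5)·2^(1−C(5,2)) = 11781/16 ≈ 736.3125.


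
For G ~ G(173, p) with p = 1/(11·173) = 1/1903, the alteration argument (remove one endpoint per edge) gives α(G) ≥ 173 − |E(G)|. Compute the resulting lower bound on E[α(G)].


E[|E(G)|] = C(173, 2)·p = 14878 · (1/1903) = 86/11.
E[α(G)] ≥ n − E[|E(G)|] = 173 − 86/11 = 1817/11.
Numerically: ≈ 165.181818.
(This is only a lower bound; the true E[α(G)] may be larger.)

E[α(G)] ≥ 1817/11 ≈ 165.181818.


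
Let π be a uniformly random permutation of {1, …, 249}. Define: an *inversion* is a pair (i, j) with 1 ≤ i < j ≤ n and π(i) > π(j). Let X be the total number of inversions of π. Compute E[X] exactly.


Write X = Σ X_I over the C(249, 2) = 30876 pairs i < j, with X_I the indicator of one inversion.
There are 30876 indicators.
For each fixed pair i < j, the values π(i) and π(j) are two distinct elements of {1, …, 249} in uniformly random order; by symmetry P[π(i) > π(j)] = 1/2.
By linearity: E[X] = 30876 · (1/2) = C(249, 2) · (1/2) = 30876/2 = 15438 ≈ 15438.0000.

E[X] = 15438 = 15438.0000.


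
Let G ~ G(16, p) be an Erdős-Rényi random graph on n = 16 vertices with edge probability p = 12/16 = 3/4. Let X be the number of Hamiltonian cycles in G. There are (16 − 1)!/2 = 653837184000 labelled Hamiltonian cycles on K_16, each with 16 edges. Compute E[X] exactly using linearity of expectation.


K_16 has (16 − 1)!/2 = 653837184000 labelled Hamiltonian cycles.
For each such Hamiltonian cycle H, let X_H = 1 if all 16 edges of H are present in G. Then P[X_H = 1] = p^{16} = (3/4)^{16} = 43046721/4294967296.
By linearity: E[X] = Σ_H E[X_H] = 653837184000 · p^{16} = 653837184000 · 43046721/4294967296 = 27485885585032875/4194304.
Numerically: E[X] ≈ 6.553e+09.

E[X] = 653837184000 · (3/4)^{16} = 27485885585032875/4194304 ≈ 6.553e+09.


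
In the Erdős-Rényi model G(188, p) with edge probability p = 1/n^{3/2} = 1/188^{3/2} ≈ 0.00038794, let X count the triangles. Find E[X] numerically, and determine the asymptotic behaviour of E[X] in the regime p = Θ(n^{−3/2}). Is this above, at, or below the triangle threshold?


Number of potential triangles: C(188, 3) = 1089836.
Each occurs with probability p³ ≈ (0.00038794)³ ≈ 5.8383440e-11.
By linearity: E[X] = C(188, 3)·p³ ≈ 1089836 · 5.8383440e-11 ≈ 0.00006.
Since α = 3/2 > 1, p = c/n^{3/2} = o(1/n) is below the triangle threshold p ~ 1/n. Asymptotically E[X] ~ (c³/6)·n^{3(1−α)} = (1³/6)·n^{-1.5} → 0, so by Markov's inequality G has no triangles w.h.p.

E[X] ≈ 0.00006; in regime p = Θ(1/n^{3/2}) E[X] tends to 0 (below the triangle threshold p ~ 1/n).


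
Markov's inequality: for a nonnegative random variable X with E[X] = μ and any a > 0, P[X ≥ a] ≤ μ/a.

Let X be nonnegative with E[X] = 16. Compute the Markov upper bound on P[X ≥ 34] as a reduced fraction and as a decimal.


μ = E[X] = 16, a = 34.
Markov: P[X ≥ 34] ≤ μ/a = (16)/34 = 8/17.
Numerically: ≈ 0.4706.
(Since a = 34 > μ = 16.0000, the bound 8/17 is < 1 and informative.)

P[X ≥ 34] ≤ 8/17 ≈ 0.4706.


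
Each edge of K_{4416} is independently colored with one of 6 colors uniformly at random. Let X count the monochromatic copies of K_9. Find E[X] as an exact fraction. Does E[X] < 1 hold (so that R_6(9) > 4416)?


E[X] = C(4416, 9) · 6^{1 − 36} = 1745644609681318303205765440 · 6^{−35} = 1745644609681318303205765440/1719070799748422591028658176.
As a reduced fraction: E[X] = 27275697026270598487590085/26860481246069102984822784 ≈ 1.015.
Is E[X] < 1? NO.
Since E[X] ≥ 1, the first-moment bound is inconclusive at n = 4416; it does NOT by itself certify R_6(9) > 4416.

E[X] = 27275697026270598487590085/26860481246069102984822784 ≈ 1.015; E[X] ≥ 1; first-moment method inconclusive here.


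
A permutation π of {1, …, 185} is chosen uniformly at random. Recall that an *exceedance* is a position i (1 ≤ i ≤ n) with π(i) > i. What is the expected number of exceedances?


Write X = Σ_{i=1}^{185} X_i, where X_i = 1_{π(i) > i}.
For each fixed i, π(i) is uniform over {1, …, 185} (marginal of a uniform permutation), so P[π(i) > i] = (n − i)/n. Summing: Σ_{i=1}^{185} (n − i)/n = (0 + 1 + … + 184)/185 = 185(185 − 1)/(2·185) = (185 − 1)/2.
Hence E[X] = Σ_{i=1}^{185} (185 − i)/185 = 92 ≈ 92.000000.

E[X] = 92 = 92.000000.


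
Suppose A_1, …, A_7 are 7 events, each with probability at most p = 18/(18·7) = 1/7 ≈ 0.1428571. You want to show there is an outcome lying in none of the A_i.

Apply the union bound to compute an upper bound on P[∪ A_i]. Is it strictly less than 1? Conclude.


Union bound: P[∪_{i=1}^{7} A_i] ≤ Σ_i P[A_i] ≤ 7·p = 7·(1/7) = 1.
Numerically: 1 ≈ 1.0000000.
Is 1 < 1? NO.
Since the bound 1 is ≥ 1, the union bound is uninformative here; it does NOT by itself certify existence.

7·p = 1 ≈ 1.0000000; existence NOT certified by the union bound.


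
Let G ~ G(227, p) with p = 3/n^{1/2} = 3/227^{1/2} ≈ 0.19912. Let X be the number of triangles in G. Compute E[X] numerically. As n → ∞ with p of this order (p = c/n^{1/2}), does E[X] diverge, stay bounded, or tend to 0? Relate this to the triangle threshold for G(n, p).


Number of potential triangles: C(227, 3) = 1923825.
Each occurs with probability p³ ≈ (0.19912)³ ≈ 7.8945063e-03.
By linearity: E[X] = C(227, 3)·p³ ≈ 1923825 · 7.8945063e-03 ≈ 15187.64868.
Since α = 1/2 < 1, p = c/n^{1/2} ≫ 1/n is above the triangle threshold p ~ 1/n. Asymptotically E[X] ~ (c³/6)·n^{3(1−α)} = (3³/6)·n^{1.5} → ∞; triangles are abundant w.h.p.

E[X] ≈ 15187.64868; in regime p = Θ(1/n^{1/2}) E[X] diverges (above the triangle threshold p ~ 1/n).


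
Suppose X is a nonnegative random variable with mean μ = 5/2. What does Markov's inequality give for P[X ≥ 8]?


μ = E[X] = 5/2, a = 8.
Markov: P[X ≥ 8] ≤ μ/a = (5/2)/8 = 5/16.
Numerically: ≈ 0.3125.
(Since a = 8 > μ = 2.5000, the bound 5/16 is < 1 and informative.)

P[X ≥ 8] ≤ 5/16 ≈ 0.3125.


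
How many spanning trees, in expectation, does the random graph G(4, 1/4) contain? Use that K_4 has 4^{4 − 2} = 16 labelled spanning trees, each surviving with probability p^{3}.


K_4 has 4^{4 − 2} = 16 labelled spanning trees.
For each such spanning tree H, let X_H = 1 if all 3 edges of H are present in G. Then P[X_H = 1] = p^{3} = (1/4)^{3} = 1/64.
By linearity of expectation: E[X] = Σ_H E[X_H] = 16 · p^{3} = 16 · 1/64 = 1/4.
Numerically: E[X] ≈ 0.25.

E[X] = 16 · (1/4)^{3} = 1/4 ≈ 0.25.


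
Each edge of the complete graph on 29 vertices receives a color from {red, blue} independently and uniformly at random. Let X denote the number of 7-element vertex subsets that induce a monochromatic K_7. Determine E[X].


Let X = Σ_S X_S over the C(29, 7) = 1560780 subsets S of size 7, where X_S = 1 if the K_7 on S is monochromatic.
For a fixed S, the K_7 on S has C(7, 2) = 21 edges. P[all 21 edges red] = (1/2)^21, and likewise for blue, so P[monochromatic] = 2·(1/2)^21 = 2^{1 − 21} = 1/1048576.
By linearity: E[X] = C(29, 7) · 2^{1 − 21} = 1560780 · 1/1048576 = 390195/262144.
Numerically: E[X] ≈ 1.488.

E[X] = C(29,7)·2^(1−C(7,2)) = 390195/262144 ≈ 1.488.


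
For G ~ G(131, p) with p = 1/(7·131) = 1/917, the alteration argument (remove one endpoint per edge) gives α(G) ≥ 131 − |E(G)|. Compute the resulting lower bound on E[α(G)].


E[|E(G)|] = C(131, 2)·p = 8515 · (1/917) = 65/7.
E[α(G)] ≥ n − E[|E(G)|] = 131 − 65/7 = 852/7.
Numerically: ≈ 121.7143.
(This is only a lower bound; the true E[α(G)] may be larger.)

E[α(G)] ≥ 852/7 ≈ 121.7143.


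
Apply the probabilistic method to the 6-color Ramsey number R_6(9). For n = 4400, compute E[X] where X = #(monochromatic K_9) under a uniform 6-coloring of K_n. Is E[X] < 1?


E[X] = C(4400, 9) · 6^{1 − 36} = 1689489304164437494711163600 · 6^{−35} = 1689489304164437494711163600/1719070799748422591028658176.
As a reduced fraction: E[X] = 105593081510277343419447725/107441924984276411939291136 ≈ 0.9828.
Is E[X] < 1? YES.
Since E[X] < 1, there exists a 6-coloring of K_{4400} with no monochromatic K_9; hence R_6(9) > 4400.

E[X] = 105593081510277343419447725/107441924984276411939291136 ≈ 0.9828; E[X] < 1, so R_6(9) > 4400.


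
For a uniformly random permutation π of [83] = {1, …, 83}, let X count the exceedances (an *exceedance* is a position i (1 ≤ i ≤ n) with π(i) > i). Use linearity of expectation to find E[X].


Write X = Σ_{i=1}^{83} X_i, where X_i = 1_{π(i) > i}.
For each fixed i, π(i) is uniform over {1, …, 83} (marginal of a uniform permutation), so P[π(i) > i] = (n − i)/n. Summing: Σ_{i=1}^{83} (n − i)/n = (0 + 1 + … + 82)/83 = 83(83 − 1)/(2·83) = (83 − 1)/2.
Hence E[X] = Σ_{i=1}^{83} (83 − i)/83 = 41 ≈ 41.00000.

E[X] = 41 = 41.00000.


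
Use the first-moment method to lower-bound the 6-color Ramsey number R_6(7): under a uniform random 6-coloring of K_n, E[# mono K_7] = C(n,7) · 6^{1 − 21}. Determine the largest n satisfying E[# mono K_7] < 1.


We need C(n, 7) · 6^{1 − 21} < 1, i.e. C(n, 7) < 6^{21 − 1} = 3656158440062976.
Check values of n near the boundary:
  n = 566: C(566, 7) = 3557206237959440; 3557206237959440 < 3656158440062976? YES
  n = 567: C(567, 7) = 3601671315933933; 3601671315933933 < 3656158440062976? YES
  n = 568: C(568, 7) = 3646611956239704; 3646611956239704 < 3656158440062976? YES
  n = 569: C(569, 7) = 3692032389858348; 3692032389858348 < 3656158440062976? NO
  n = 570: C(570, 7) = 3737936877831720; 3737936877831720 < 3656158440062976? NO
The largest n with C(n, 7) < 3656158440062976 is n = 568 (where E[X] = 16882462760369/16926659444736 ≈ 0.997). Hence R_6(7) > 568, i.e. R_6(7) ≥ 569.

Largest n = 568; hence R_6(7) > 568.


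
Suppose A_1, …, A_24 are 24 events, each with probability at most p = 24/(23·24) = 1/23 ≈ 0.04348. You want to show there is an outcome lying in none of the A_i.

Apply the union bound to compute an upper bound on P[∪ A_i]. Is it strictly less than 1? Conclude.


Union bound: P[∪_{i=1}^{24} A_i] ≤ Σ_i P[A_i] ≤ 24·p = 24·(1/23) = 24/23.
Numerically: 24/23 ≈ 1.04348.
Is 24/23 < 1? NO.
Since the bound 24/23 is ≥ 1, the union bound is uninformative here; it does NOT by itself certify existence.

24·p = 24/23 ≈ 1.04348; existence NOT certified by the union bound.


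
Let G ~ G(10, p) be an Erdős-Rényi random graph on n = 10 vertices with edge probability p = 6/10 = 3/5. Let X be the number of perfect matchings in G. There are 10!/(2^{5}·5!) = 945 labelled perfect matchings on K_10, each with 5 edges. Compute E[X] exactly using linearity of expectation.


K_10 has 10!/(2^{5}·5!) = 945 labelled perfect matchings.
For each such perfect matching H, let X_H = 1 if all 5 edges of H are present in G. Then P[X_H = 1] = p^{5} = (3/5)^{5} = 243/3125.
By linearity of expectation: E[X] = Σ_H E[X_H] = 945 · p^{5} = 945 · 243/3125 = 45927/625.
Numerically: E[X] ≈ 73.483.

E[X] = 945 · (3/5)^{5} = 45927/625 ≈ 73.483.


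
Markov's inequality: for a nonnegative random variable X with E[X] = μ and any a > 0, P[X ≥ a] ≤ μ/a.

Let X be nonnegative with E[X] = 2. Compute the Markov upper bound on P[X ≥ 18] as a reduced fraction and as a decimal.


μ = E[X] = 2, a = 18.
Markov: P[X ≥ 18] ≤ μ/a = (2)/18 = 1/9.
Numerically: ≈ 0.11111.
(Since a = 18 > μ = 2.00000, the bound 1/9 is < 1 and informative.)

P[X ≥ 18] ≤ 1/9 ≈ 0.11111.


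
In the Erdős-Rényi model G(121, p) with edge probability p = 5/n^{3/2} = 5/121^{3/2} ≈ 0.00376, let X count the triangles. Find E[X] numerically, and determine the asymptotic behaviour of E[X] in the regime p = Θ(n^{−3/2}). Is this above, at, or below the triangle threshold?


Number of potential triangles: C(121, 3) = 287980.
Each occurs with probability p³ ≈ (0.00376)³ ≈ 5.30122e-08.
By linearity: E[X] = C(121, 3)·p³ ≈ 287980 · 5.30122e-08 ≈ 0.015.
Since α = 3/2 > 1, p = c/n^{3/2} = o(1/n) is below the triangle threshold p ~ 1/n. Asymptotically E[X] ~ (c³/6)·n^{3(1−α)} = (5³/6)·n^{-1.5} → 0, so by Markov's inequality G has no triangles w.h.p.

E[X] ≈ 0.015; in regime p = Θ(1/n^{3/2}) E[X] tends to 0 (below the triangle threshold p ~ 1/n).


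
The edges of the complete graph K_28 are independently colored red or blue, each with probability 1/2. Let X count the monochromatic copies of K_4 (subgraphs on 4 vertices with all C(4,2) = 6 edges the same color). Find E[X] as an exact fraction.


Let X = Σ_S X_S over the C(28, 4) = 20475 subsets S of size 4, where X_S = 1 if the K_4 on S is monochromatic.
For a fixed S, the K_4 on S has C(4, 2) = 6 edges. P[all 6 edges red] = (1/2)^6, and likewise for blue, so P[monochromatic] = 2·(1/2)^6 = 2^{1 − 6} = 1/32.
By linearity: E[X] = C(28, 4) · 2^{1 − 6} = 20475 · 1/32 = 20475/32.
Numerically: E[X] ≈ 639.844.

E[X] = C(28,4)·2^(1−C(4,2)) = 20475/32 ≈ 639.844.


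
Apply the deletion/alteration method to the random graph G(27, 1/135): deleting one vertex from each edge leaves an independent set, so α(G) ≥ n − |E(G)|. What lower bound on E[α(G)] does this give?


E[|E(G)|] = C(27, 2)·p = 351 · (1/135) = 13/5.
E[α(G)] ≥ n − E[|E(G)|] = 27 − 13/5 = 122/5.
Numerically: ≈ 24.400000.
(This is only a lower bound; the true E[α(G)] may be larger.)

E[α(G)] ≥ 122/5 ≈ 24.400000.


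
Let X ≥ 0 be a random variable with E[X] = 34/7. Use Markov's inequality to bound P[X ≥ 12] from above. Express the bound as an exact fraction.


μ = E[X] = 34/7, a = 12.
Markov: P[X ≥ 12] ≤ μ/a = (34/7)/12 = 17/42.
Numerically: ≈ 0.404762.
(Since a = 12 > μ = 4.857143, the bound 17/42 is < 1 and informative.)

P[X ≥ 12] ≤ 17/42 ≈ 0.404762.


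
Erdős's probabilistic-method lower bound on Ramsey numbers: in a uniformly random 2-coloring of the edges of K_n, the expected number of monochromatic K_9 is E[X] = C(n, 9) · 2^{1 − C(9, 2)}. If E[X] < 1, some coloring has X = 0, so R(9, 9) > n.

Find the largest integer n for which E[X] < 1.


We need C(n, 9) · 2^{1 − 36} < 1, i.e. C(n, 9) < 2^{36 − 1} = 34359738368.
Check values of n near the boundary:
  n = 62: C(62, 9) = 20286591270; 20286591270 < 34359738368? YES
  n = 63: C(63, 9) = 23667689815; 23667689815 < 34359738368? YES
  n = 64: C(64, 9) = 27540584512; 27540584512 < 34359738368? YES
  n = 65: C(65, 9) = 31966749880; 31966749880 < 34359738368? YES
  n = 66: C(66, 9) = 37014131440; 37014131440 < 34359738368? NO
  n = 67: C(67, 9) = 42757703560; 42757703560 < 34359738368? NO
  n = 68: C(68, 9) = 49280065120; 49280065120 < 34359738368? NO
The largest n with C(n, 9) < 34359738368 is n = 65 (where E[X] = 3995843735/4294967296 ≈ 0.930). Hence R(9, 9) > 65, i.e. R(9, 9) ≥ 66.

Largest n = 65; hence R(9, 9) > 65.


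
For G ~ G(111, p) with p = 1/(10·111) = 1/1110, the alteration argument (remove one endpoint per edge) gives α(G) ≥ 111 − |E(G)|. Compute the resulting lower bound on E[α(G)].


E[|E(G)|] = C(111, 2)·p = 6105 · (1/1110) = 11/2.
E[α(G)] ≥ n − E[|E(G)|] = 111 − 11/2 = 211/2.
Numerically: ≈ 105.5000.
(This is only a lower bound; the true E[α(G)] may be larger.)

E[α(G)] ≥ 211/2 ≈ 105.5000.


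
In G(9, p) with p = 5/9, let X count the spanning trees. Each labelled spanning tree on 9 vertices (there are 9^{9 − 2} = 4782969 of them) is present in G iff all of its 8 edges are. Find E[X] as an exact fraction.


K_9 has 9^{9 − 2} = 4782969 labelled spanning trees.
For each such spanning tree H, let X_H = 1 if all 8 edges of H are present in G. Then P[X_H = 1] = p^{8} = (5/9)^{8} = 390625/43046721.
Summing the indicators: E[X] = Σ_H E[X_H] = 4782969 · p^{8} = 4782969 · 390625/43046721 = 390625/9.
Numerically: E[X] ≈ 4.34e+04.

E[X] = 4782969 · (5/9)^{8} = 390625/9 ≈ 4.34e+04.


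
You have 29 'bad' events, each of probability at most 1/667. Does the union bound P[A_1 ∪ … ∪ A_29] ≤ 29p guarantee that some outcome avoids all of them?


Union bound: P[∪_{i=1}^{29} A_i] ≤ Σ_i P[A_i] ≤ 29·p = 29·(1/667) = 1/23.
Numerically: 1/23 ≈ 0.04348.
Is 1/23 < 1? YES.
Since P[∪ A_i] ≤ 1/23 < 1, the complement has P[∩ A_i^c] ≥ 1 − 1/23 = 22/23 > 0, so some outcome avoids every A_i.

29·p = 1/23 ≈ 0.04348; existence CERTIFIED by the union bound.


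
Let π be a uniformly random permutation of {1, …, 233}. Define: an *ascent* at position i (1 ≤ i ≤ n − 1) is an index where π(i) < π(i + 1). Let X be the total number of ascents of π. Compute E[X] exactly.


Write X = Σ X_I over i = 1, …, 232, with X_I the indicator of one ascent.
There are 232 indicators.
For each fixed i, the pair (π(i), π(i+1)) is a uniformly random ordered pair of distinct values from {1, …, 233}; by symmetry P[π(i) < π(i+1)] = 1/2.
By linearity: E[X] = 232 · (1/2) = (233 − 1) · (1/2) = 116 ≈ 116.000000.

E[X] = 116 = 116.000000.


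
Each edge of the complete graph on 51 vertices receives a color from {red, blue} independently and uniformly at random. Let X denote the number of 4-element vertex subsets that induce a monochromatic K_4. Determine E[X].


Let X = Σ_S X_S over the C(51, 4) = 249900 subsets S of size 4, where X_S = 1 if the K_4 on S is monochromatic.
For a fixed S, the K_4 on S has C(4, 2) = 6 edges. P[all 6 edges red] = (1/2)^6, and likewise for blue, so P[monochromatic] = 2·(1/2)^6 = 2^{1 − 6} = 1/32.
Summing: E[X] = C(51, 4) · 2^{1 − 6} = 249900 · 1/32 = 62475/8.
Numerically: E[X] ≈ 7809.375000.

E[X] = C(51,4)·2^(1−C(4,2)) = 62475/8 ≈ 7809.375000.


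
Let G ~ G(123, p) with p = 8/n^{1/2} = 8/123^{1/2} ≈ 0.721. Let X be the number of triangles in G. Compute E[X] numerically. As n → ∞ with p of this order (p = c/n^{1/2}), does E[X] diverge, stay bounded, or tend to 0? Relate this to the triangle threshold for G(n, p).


Number of potential triangles: C(123, 3) = 302621.
Each occurs with probability p³ ≈ (0.721)³ ≈ 3.75329e-01.
By linearity: E[X] = C(123, 3)·p³ ≈ 302621 · 3.75329e-01 ≈ 113582.482.
Since α = 1/2 < 1, p = c/n^{1/2} ≫ 1/n is above the triangle threshold p ~ 1/n. Asymptotically E[X] ~ (c³/6)·n^{3(1−α)} = (8³/6)·n^{1.5} → ∞; triangles are abundant w.h.p.

E[X] ≈ 113582.482; in regime p = Θ(1/n^{1/2}) E[X] diverges (above the triangle threshold p ~ 1/n).


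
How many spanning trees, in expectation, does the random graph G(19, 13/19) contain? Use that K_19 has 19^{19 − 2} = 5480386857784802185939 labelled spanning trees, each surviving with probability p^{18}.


K_19 has 19^{19 − 2} = 5480386857784802185939 labelled spanning trees.
For each such spanning tree H, let X_H = 1 if all 18 edges of H are present in G. Then P[X_H = 1] = p^{18} = (13/19)^{18} = 112455406951957393129/104127350297911241532841.
By linearity of expectation: E[X] = Σ_H E[X_H] = 5480386857784802185939 · p^{18} = 5480386857784802185939 · 112455406951957393129/104127350297911241532841 = 112455406951957393129/19.
Numerically: E[X] ≈ 5.91871e+18.

E[X] = 5480386857784802185939 · (13/19)^{18} = 112455406951957393129/19 ≈ 5.91871e+18.


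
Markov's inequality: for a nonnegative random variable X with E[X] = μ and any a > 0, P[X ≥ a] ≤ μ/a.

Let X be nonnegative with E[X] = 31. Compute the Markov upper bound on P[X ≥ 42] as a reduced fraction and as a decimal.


μ = E[X] = 31, a = 42.
Markov: P[X ≥ 42] ≤ μ/a = (31)/42 = 31/42.
Numerically: ≈ 0.738.
(Since a = 42 > μ = 31.000, the bound 31/42 is < 1 and informative.)

P[X ≥ 42] ≤ 31/42 ≈ 0.738.


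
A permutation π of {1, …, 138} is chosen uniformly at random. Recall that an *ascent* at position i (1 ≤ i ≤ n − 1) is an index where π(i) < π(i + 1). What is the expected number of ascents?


Write X = Σ X_I over i = 1, …, 137, with X_I the indicator of one ascent.
There are 137 indicators.
For each fixed i, the pair (π(i), π(i+1)) is a uniformly random ordered pair of distinct values from {1, …, 138}; by symmetry P[π(i) < π(i+1)] = 1/2.
By linearity: E[X] = 137 · (1/2) = (138 − 1) · (1/2) = 137/2 ≈ 68.50000.

E[X] = 137/2 = 68.50000.


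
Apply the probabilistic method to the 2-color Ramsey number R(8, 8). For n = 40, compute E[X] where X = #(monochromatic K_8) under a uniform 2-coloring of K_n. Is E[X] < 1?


E[X] = C(40, 8) · 2^{1 − 28} = 76904685 · 2^{−27} = 76904685/134217728.
As a reduced fraction: E[X] = 76904685/134217728 ≈ 0.573.
Is E[X] < 1? YES.
Since E[X] < 1, there exists a 2-coloring of K_{40} with no monochromatic K_8; hence R(8, 8) > 40.

E[X] = 76904685/134217728 ≈ 0.573; E[X] < 1, so R(8, 8) > 40.


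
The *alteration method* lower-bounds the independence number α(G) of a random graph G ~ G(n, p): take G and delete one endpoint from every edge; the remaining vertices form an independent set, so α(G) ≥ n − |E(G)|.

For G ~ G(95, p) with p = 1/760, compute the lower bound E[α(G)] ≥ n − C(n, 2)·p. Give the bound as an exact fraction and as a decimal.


E[|E(G)|] = C(95, 2)·p = 4465 · (1/760) = 47/8.
E[α(G)] ≥ n − E[|E(G)|] = 95 − 47/8 = 713/8.
Numerically: ≈ 89.125.
(This is only a lower bound; the true E[α(G)] may be larger.)

E[α(G)] ≥ 713/8 ≈ 89.125.


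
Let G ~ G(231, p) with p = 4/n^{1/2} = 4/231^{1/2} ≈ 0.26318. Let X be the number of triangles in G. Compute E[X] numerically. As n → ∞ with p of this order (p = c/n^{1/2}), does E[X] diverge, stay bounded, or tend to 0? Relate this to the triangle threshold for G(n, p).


Number of potential triangles: C(231, 3) = 2027795.
Each occurs with probability p³ ≈ (0.26318)³ ≈ 1.8228965e-02.
By linearity: E[X] = C(231, 3)·p³ ≈ 2027795 · 1.8228965e-02 ≈ 36964.60349.
Since α = 1/2 < 1, p = c/n^{1/2} ≫ 1/n is above the triangle threshold p ~ 1/n. Asymptotically E[X] ~ (c³/6)·n^{3(1−α)} = (4³/6)·n^{1.5} → ∞; triangles are abundant w.h.p.

E[X] ≈ 36964.60349; in regime p = Θ(1/n^{1/2}) E[X] diverges (above the triangle threshold p ~ 1/n).


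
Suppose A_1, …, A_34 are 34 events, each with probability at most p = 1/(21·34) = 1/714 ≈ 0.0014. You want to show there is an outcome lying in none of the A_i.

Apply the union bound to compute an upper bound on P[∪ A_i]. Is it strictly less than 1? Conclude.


Union bound: P[∪_{i=1}^{34} A_i] ≤ Σ_i P[A_i] ≤ 34·p = 34·(1/714) = 1/21.
Numerically: 1/21 ≈ 0.0476.
Is 1/21 < 1? YES.
Since P[∪ A_i] ≤ 1/21 < 1, the complement has P[∩ A_i^c] ≥ 1 − 1/21 = 20/21 > 0, so some outcome avoids every A_i.

34·p = 1/21 ≈ 0.0476; existence CERTIFIED by the union bound.


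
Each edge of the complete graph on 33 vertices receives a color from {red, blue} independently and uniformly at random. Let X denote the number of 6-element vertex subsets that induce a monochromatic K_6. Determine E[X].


Let X = Σ_S X_S over the C(33, 6) = 1107568 subsets S of size 6, where X_S = 1 if the K_6 on S is monochromatic.
For a fixed S, the K_6 on S has C(6, 2) = 15 edges. P[all 15 edges red] = (1/2)^15, and likewise for blue, so P[monochromatic] = 2·(1/2)^15 = 2^{1 − 15} = 1/16384.
By linearity: E[X] = C(33, 6) · 2^{1 − 15} = 1107568 · 1/16384 = 69223/1024.
Numerically: E[X] ≈ 67.600586.

E[X] = C(33,6)·2^(1−C(6,2)) = 69223/1024 ≈ 67.600586.


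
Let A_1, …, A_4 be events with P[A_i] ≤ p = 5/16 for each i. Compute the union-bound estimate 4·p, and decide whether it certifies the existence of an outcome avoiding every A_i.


Union bound: P[∪_{i=1}^{4} A_i] ≤ Σ_i P[A_i] ≤ 4·p = 4·(5/16) = 5/4.
Numerically: 5/4 ≈ 1.2500000.
Is 5/4 < 1? NO.
Since the bound 5/4 is ≥ 1, the union bound is uninformative here; it does NOT by itself certify existence.

4·p = 5/4 ≈ 1.2500000; existence NOT certified by the union bound.


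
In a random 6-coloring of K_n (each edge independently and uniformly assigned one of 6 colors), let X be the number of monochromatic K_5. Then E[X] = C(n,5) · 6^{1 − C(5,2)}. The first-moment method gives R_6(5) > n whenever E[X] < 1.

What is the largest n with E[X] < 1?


We need C(n, 5) · 6^{1 − 10} < 1, i.e. C(n, 5) < 6^{10 − 1} = 10077696.
Check values of n near the boundary:
  n = 63: C(63, 5) = 7028847; 7028847 < 10077696? YES
  n = 64: C(64, 5) = 7624512; 7624512 < 10077696? YES
  n = 65: C(65, 5) = 8259888; 8259888 < 10077696? YES
  n = 66: C(66, 5) = 8936928; 8936928 < 10077696? YES
  n = 67: C(67, 5) = 9657648; 9657648 < 10077696? YES
  n = 68: C(68, 5) = 10424128; 10424128 < 10077696? NO
The largest n with C(n, 5) < 10077696 is n = 67 (where E[X] = 67067/69984 ≈ 0.9583). Hence R_6(5) > 67, i.e. R_6(5) ≥ 68.

Largest n = 67; hence R_6(5) > 67.


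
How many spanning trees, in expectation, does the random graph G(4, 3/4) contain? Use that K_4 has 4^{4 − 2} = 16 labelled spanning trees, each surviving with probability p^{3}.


K_4 has 4^{4 − 2} = 16 labelled spanning trees.
For each such spanning tree H, let X_H = 1 if all 3 edges of H are present in G. Then P[X_H = 1] = p^{3} = (3/4)^{3} = 27/64.
Summing the indicators: E[X] = Σ_H E[X_H] = 16 · p^{3} = 16 · 27/64 = 27/4.
Numerically: E[X] ≈ 6.75.

E[X] = 16 · (3/4)^{3} = 27/4 ≈ 6.75.


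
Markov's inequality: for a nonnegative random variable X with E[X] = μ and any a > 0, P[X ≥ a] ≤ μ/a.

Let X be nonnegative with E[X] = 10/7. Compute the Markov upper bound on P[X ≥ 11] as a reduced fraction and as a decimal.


μ = E[X] = 10/7, a = 11.
Markov: P[X ≥ 11] ≤ μ/a = (10/7)/11 = 10/77.
Numerically: ≈ 0.130.
(Since a = 11 > μ = 1.429, the bound 10/77 is < 1 and informative.)

P[X ≥ 11] ≤ 10/77 ≈ 0.130.


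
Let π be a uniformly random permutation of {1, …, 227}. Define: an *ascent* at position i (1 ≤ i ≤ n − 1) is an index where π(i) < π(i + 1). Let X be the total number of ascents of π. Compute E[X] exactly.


Write X = Σ X_I over i = 1, …, 226, with X_I the indicator of one ascent.
There are 226 indicators.
For each fixed i, the pair (π(i), π(i+1)) is a uniformly random ordered pair of distinct values from {1, …, 227}; by symmetry P[π(i) < π(i+1)] = 1/2.
By linearity: E[X] = 226 · (1/2) = (227 − 1) · (1/2) = 113 ≈ 113.00000.

E[X] = 113 = 113.00000.


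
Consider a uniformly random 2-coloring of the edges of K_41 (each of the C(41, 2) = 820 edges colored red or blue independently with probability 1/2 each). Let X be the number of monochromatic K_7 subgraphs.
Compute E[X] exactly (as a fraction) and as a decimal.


Let X = Σ_S X_S over the C(41, 7) = 22481940 subsets S of size 7, where X_S = 1 if the K_7 on S is monochromatic.
For a fixed S, the K_7 on S has C(7, 2) = 21 edges. P[all 21 edges red] = (1/2)^21, and likewise for blue, so P[monochromatic] = 2·(1/2)^21 = 2^{1 − 21} = 1/1048576.
By linearity: E[X] = C(41, 7) · 2^{1 − 21} = 22481940 · 1/1048576 = 5620485/262144.
Numerically: E[X] ≈ 21.44045.

E[X] = C(41,7)·2^(1−C(7,2)) = 5620485/262144 ≈ 21.44045.


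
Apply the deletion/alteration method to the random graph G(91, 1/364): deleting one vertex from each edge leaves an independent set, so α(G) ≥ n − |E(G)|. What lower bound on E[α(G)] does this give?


E[|E(G)|] = C(91, 2)·p = 4095 · (1/364) = 45/4.
E[α(G)] ≥ n − E[|E(G)|] = 91 − 45/4 = 319/4.
Numerically: ≈ 79.750.
(This is only a lower bound; the true E[α(G)] may be larger.)

E[α(G)] ≥ 319/4 ≈ 79.750.


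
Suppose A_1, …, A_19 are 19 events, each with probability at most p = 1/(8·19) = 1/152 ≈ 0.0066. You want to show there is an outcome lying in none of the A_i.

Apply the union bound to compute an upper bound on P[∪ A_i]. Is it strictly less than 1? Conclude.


Union bound: P[∪_{i=1}^{19} A_i] ≤ Σ_i P[A_i] ≤ 19·p = 19·(1/152) = 1/8.
Numerically: 1/8 ≈ 0.1250.
Is 1/8 < 1? YES.
Since P[∪ A_i] ≤ 1/8 < 1, the complement has P[∩ A_i^c] ≥ 1 − 1/8 = 7/8 > 0, so some outcome avoids every A_i.

19·p = 1/8 ≈ 0.1250; existence CERTIFIED by the union bound.


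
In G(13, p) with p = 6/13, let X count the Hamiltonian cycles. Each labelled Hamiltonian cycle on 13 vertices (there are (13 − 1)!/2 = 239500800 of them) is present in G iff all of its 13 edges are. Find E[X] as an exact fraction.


K_13 has (13 − 1)!/2 = 239500800 labelled Hamiltonian cycles.
For each such Hamiltonian cycle H, let X_H = 1 if all 13 edges of H are present in G. Then P[X_H = 1] = p^{13} = (6/13)^{13} = 13060694016/302875106592253.
By linearity: E[X] = Σ_H E[X_H] = 239500800 · p^{13} = 239500800 · 13060694016/302875106592253 = 3128046665387212800/302875106592253.
Numerically: E[X] ≈ 10327.8.

E[X] = 239500800 · (6/13)^{13} = 3128046665387212800/302875106592253 ≈ 10327.8.


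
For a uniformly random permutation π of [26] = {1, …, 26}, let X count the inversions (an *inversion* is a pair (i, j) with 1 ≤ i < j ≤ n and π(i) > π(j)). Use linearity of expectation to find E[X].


Write X = Σ X_I over the C(26, 2) = 325 pairs i < j, with X_I the indicator of one inversion.
There are 325 indicators.
For each fixed pair i < j, the values π(i) and π(j) are two distinct elements of {1, …, 26} in uniformly random order; by symmetry P[π(i) > π(j)] = 1/2.
By linearity: E[X] = 325 · (1/2) = C(26, 2) · (1/2) = 325/2 = 325/2 ≈ 162.5000.

E[X] = 325/2 = 162.5000.


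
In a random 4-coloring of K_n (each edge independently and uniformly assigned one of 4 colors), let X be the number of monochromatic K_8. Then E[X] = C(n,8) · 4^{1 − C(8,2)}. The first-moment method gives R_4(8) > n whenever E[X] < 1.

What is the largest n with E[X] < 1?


We need C(n, 8) · 4^{1 − 28} < 1, i.e. C(n, 8) < 4^{28 − 1} = 18014398509481984.
Check values of n near the boundary:
  n = 402: C(402, 8) = 15770615726749950; 15770615726749950 < 18014398509481984? YES
  n = 403: C(403, 8) = 16090020602228430; 16090020602228430 < 18014398509481984? YES
  n = 404: C(404, 8) = 16415071523485570; 16415071523485570 < 18014398509481984? YES
  n = 405: C(405, 8) = 16745853821188050; 16745853821188050 < 18014398509481984? YES
  n = 406: C(406, 8) = 17082453897995850; 17082453897995850 < 18014398509481984? YES
  n = 407: C(407, 8) = 17424959239309050; 17424959239309050 < 18014398509481984? YES
  n = 408: C(408, 8) = 17773458424095231; 17773458424095231 < 18014398509481984? YES
  n = 409: C(409, 8) = 18128041135797879; 18128041135797879 < 18014398509481984? NO
The largest n with C(n, 8) < 18014398509481984 is n = 408 (where E[X] = 17773458424095231/18014398509481984 ≈ 0.9866251). Hence R_4(8) > 408, i.e. R_4(8) ≥ 409.

Largest n = 408; hence R_4(8) > 408.


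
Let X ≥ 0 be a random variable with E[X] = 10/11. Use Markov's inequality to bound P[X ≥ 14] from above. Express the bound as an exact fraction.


μ = E[X] = 10/11, a = 14.
Markov: P[X ≥ 14] ≤ μ/a = (10/11)/14 = 5/77.
Numerically: ≈ 0.065.
(Since a = 14 > μ = 0.909, the bound 5/77 is < 1 and informative.)

P[X ≥ 14] ≤ 5/77 ≈ 0.065.


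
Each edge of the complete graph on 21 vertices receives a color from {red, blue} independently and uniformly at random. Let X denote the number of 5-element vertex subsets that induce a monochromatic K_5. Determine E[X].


Let X = Σ_S X_S over the C(21, 5) = 20349 subsets S of size 5, where X_S = 1 if the K_5 on S is monochromatic.
For a fixed S, the K_5 on S has C(5, 2) = 10 edges. P[all 10 edges red] = (1/2)^10, and likewise for blue, so P[monochromatic] = 2·(1/2)^10 = 2^{1 − 10} = 1/512.
Summing: E[X] = C(21, 5) · 2^{1 − 10} = 20349 · 1/512 = 20349/512.
Numerically: E[X] ≈ 39.744.

E[X] = C(21,5)·2^(1−C(5,2)) = 20349/512 ≈ 39.744.


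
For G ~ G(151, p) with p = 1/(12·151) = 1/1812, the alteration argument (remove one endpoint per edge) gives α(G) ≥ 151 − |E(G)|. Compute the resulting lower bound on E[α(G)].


E[|E(G)|] = C(151, 2)·p = 11325 · (1/1812) = 25/4.
E[α(G)] ≥ n − E[|E(G)|] = 151 − 25/4 = 579/4.
Numerically: ≈ 144.75000.
(This is only a lower bound; the true E[α(G)] may be larger.)

E[α(G)] ≥ 579/4 ≈ 144.75000.


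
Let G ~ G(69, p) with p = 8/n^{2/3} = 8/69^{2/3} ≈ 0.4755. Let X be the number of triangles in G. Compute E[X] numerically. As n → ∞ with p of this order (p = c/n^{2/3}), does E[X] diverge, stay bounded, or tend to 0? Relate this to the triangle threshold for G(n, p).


Number of potential triangles: C(69, 3) = 52394.
Each occurs with probability p³ ≈ (0.4755)³ ≈ 1.075404e-01.
By linearity: E[X] = C(69, 3)·p³ ≈ 52394 · 1.075404e-01 ≈ 5634.4734.
Since α = 2/3 < 1, p = c/n^{2/3} ≫ 1/n is above the triangle threshold p ~ 1/n. Asymptotically E[X] ~ (c³/6)·n^{3(1−α)} = (8³/6)·n^{1} → ∞; triangles are abundant w.h.p.

E[X] ≈ 5634.4734; in regime p = Θ(1/n^{2/3}) E[X] diverges (above the triangle threshold p ~ 1/n).


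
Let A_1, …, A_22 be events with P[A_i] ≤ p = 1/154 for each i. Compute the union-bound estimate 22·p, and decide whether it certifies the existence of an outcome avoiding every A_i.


Union bound: P[∪_{i=1}^{22} A_i] ≤ Σ_i P[A_i] ≤ 22·p = 22·(1/154) = 1/7.
Numerically: 1/7 ≈ 0.14286.
Is 1/7 < 1? YES.
Since P[∪ A_i] ≤ 1/7 < 1, the complement has P[∩ A_i^c] ≥ 1 − 1/7 = 6/7 > 0, so some outcome avoids every A_i.

22·p = 1/7 ≈ 0.14286; existence CERTIFIED by the union bound.


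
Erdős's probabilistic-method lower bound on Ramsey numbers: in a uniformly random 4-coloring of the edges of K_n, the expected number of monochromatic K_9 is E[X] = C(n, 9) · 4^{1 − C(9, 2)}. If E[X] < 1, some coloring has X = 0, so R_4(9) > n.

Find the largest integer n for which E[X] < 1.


We need C(n, 9) · 4^{1 − 36} < 1, i.e. C(n, 9) < 4^{36 − 1} = 1180591620717411303424.
Check values of n near the boundary:
  n = 909: C(909, 9) = 1122169012923711463931; 1122169012923711463931 < 1180591620717411303424? YES
  n = 910: C(910, 9) = 1133378248346922788210; 1133378248346922788210 < 1180591620717411303424? YES
  n = 911: C(911, 9) = 1144686900492291197405; 1144686900492291197405 < 1180591620717411303424? YES
  n = 912: C(912, 9) = 1156095740032081475120; 1156095740032081475120 < 1180591620717411303424? YES
  n = 913: C(913, 9) = 1167605542753639808390; 1167605542753639808390 < 1180591620717411303424? YES
  n = 914: C(914, 9) = 1179217089587653905932; 1179217089587653905932 < 1180591620717411303424? YES
  n = 915: C(915, 9) = 1190931166636537885130; 1190931166636537885130 < 1180591620717411303424? NO
  n = 916: C(916, 9) = 1202748565202942340440; 1202748565202942340440 < 1180591620717411303424? NO
  n = 917: C(917, 9) = 1214670081818390006810; 1214670081818390006810 < 1180591620717411303424? NO
The largest n with C(n, 9) < 1180591620717411303424 is n = 914 (where E[X] = 294804272396913476483/295147905179352825856 ≈ 0.99884). Hence R_4(9) > 914, i.e. R_4(9) ≥ 915.

Largest n = 914; hence R_4(9) > 914.


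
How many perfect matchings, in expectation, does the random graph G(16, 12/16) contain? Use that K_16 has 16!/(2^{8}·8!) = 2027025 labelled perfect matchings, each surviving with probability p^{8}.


K_16 has 16!/(2^{8}·8!) = 2027025 labelled perfect matchings.
For each such perfect matching H, let X_H = 1 if all 8 edges of H are present in G. Then P[X_H = 1] = p^{8} = (3/4)^{8} = 6561/65536.
By linearity of expectation: E[X] = Σ_H E[X_H] = 2027025 · p^{8} = 2027025 · 6561/65536 = 13299311025/65536.
Numerically: E[X] ≈ 2.0293e+05.

E[X] = 2027025 · (3/4)^{8} = 13299311025/65536 ≈ 2.0293e+05.


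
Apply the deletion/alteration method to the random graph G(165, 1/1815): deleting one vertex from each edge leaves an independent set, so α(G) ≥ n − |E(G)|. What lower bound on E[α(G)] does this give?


E[|E(G)|] = C(165, 2)·p = 13530 · (1/1815) = 82/11.
E[α(G)] ≥ n − E[|E(G)|] = 165 − 82/11 = 1733/11.
Numerically: ≈ 157.545455.
(This is only a lower bound; the true E[α(G)] may be larger.)

E[α(G)] ≥ 1733/11 ≈ 157.545455.


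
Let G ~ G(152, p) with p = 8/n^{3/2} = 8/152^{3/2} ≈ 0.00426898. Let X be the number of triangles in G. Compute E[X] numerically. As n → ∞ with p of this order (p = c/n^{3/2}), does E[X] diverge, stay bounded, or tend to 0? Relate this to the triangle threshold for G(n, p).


Number of potential triangles: C(152, 3) = 573800.
Each occurs with probability p³ ≈ (0.00426898)³ ≈ 7.77989643e-08.
By linearity: E[X] = C(152, 3)·p³ ≈ 573800 · 7.77989643e-08 ≈ 0.044641.
Since α = 3/2 > 1, p = c/n^{3/2} = o(1/n) is below the triangle threshold p ~ 1/n. Asymptotically E[X] ~ (c³/6)·n^{3(1−α)} = (8³/6)·n^{-1.5} → 0, so by Markov's inequality G has no triangles w.h.p.

E[X] ≈ 0.044641; in regime p = Θ(1/n^{3/2}) E[X] tends to 0 (below the triangle threshold p ~ 1/n).


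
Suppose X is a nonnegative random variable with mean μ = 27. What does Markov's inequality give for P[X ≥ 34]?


μ = E[X] = 27, a = 34.
Markov: P[X ≥ 34] ≤ μ/a = (27)/34 = 27/34.
Numerically: ≈ 0.7941.
(Since a = 34 > μ = 27.0000, the bound 27/34 is < 1 and informative.)

P[X ≥ 34] ≤ 27/34 ≈ 0.7941.


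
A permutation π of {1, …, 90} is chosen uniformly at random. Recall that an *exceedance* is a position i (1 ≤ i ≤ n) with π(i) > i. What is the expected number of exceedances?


Write X = Σ_{i=1}^{90} X_i, where X_i = 1_{π(i) > i}.
For each fixed i, π(i) is uniform over {1, …, 90} (marginal of a uniform permutation), so P[π(i) > i] = (n − i)/n. Summing: Σ_{i=1}^{90} (n − i)/n = (0 + 1 + … + 89)/90 = 90(90 − 1)/(2·90) = (90 − 1)/2.
Hence E[X] = Σ_{i=1}^{90} (90 − i)/90 = 89/2 ≈ 44.500.

E[X] = 89/2 = 44.500.


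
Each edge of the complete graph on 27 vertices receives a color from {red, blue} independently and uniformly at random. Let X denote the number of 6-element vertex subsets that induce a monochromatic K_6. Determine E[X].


Let X = Σ_S X_S over the C(27, 6) = 296010 subsets S of size 6, where X_S = 1 if the K_6 on S is monochromatic.
For a fixed S, the K_6 on S has C(6, 2) = 15 edges. P[all 15 edges red] = (1/2)^15, and likewise for blue, so P[monochromatic] = 2·(1/2)^15 = 2^{1 − 15} = 1/16384.
By linearity of expectation: E[X] = C(27, 6) · 2^{1 − 15} = 296010 · 1/16384 = 148005/8192.
Numerically: E[X] ≈ 18.067017.

E[X] = C(27,6)·2^(1−C(6,2)) = 148005/8192 ≈ 18.067017.
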